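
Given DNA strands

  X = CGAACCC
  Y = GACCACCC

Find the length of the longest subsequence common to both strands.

6

One common subsequence of length 6: G [2,1]; then A [3,2]; then A [4,5]; then C [5,6]; then C [6,7]; then C [7,8], and the DP table's final entry dp[7][8] is also 6, so no common subsequence is longer.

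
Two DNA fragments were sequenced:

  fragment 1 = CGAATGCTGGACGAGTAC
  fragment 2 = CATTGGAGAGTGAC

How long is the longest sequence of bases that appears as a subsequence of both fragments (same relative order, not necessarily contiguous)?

One common subsequence of length 13: C (fragment 1 #1, fragment 2 #1) → A (fragment 1 #4, fragment 2 #2) → T (fragment 1 #5, fragment 2 #3) → T (fragment 1 #8, fragment 2 #4) → G (fragment 1 #9, fragment 2 #5) → G (fragment 1 #10, fragment 2 #6) → A (fragment 1 #11, fragment 2 #7) → G (fragment 1 #13, fragment 2 #8) → A (fragment 1 #14, fragment 2 #9) → G (fragment 1 #15, fragment 2 #10) → T (fragment 1 #16, fragment 2 #11) → A (fragment 1 #17, fragment 2 #13) → C (fragment 1 #18, fragment 2 #14). dp[18][14] = 13 confirms this is the maximum.

13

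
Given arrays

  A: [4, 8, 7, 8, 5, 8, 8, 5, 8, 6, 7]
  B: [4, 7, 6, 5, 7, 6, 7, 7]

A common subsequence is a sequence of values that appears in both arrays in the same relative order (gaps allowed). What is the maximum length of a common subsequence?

Let dp[i][j] be the LCS length of the first i values of A and the first j values of B. dp[i][j] = dp[i-1][j-1]+1 when the i-th and j-th values match, else max(dp[i-1][j], dp[i][j-1]).
    ·  4  7  6  5  7  6  7  7
 ·  0  0  0  0  0  0  0  0  0
 4  0  1  1  1  1  1  1  1  1
 8  0  1  1  1  1  1  1  1  1
 7  0  1  2  2  2  2  2  2  2
 8  0  1  2  2  2  2  2  2  2
 5  0  1  2  2  3  3  3  3  3
 8  0  1  2  2  3  3  3  3  3
 8  0  1  2  2  3  3  3  3  3
 5  0  1  2  2  3  3  3  3  3
 8  0  1  2  2  3  3  3  3  3
 6  0  1  2  3  3  3  4  4  4
 7  0  1  2  3  3  4  4  5  5
dp[11][8] = 5. One LCS (by backtracking along matches): 4, 7, 5, 6, 7.

5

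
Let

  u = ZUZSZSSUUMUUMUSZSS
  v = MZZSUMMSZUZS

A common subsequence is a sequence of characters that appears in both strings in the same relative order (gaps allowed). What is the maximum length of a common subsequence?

One common subsequence of length 9: Z (u #3, v #2); then Z (u #5, v #3); then S (u #7, v #4); then U (u #9, v #5); then M (u #10, v #6); then M (u #13, v #7); then U (u #14, v #10); then Z (u #16, v #11); then S (u #18, v #12). The LCS DP gives dp[18][12] = 9, so this is optimal.

9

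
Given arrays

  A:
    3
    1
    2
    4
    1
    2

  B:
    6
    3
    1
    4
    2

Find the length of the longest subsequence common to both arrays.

Match 3 (A #1, B #2), then 1 (A #2, B #3), then 4 (A #4, B #4), then 2 (A #6, B #5) — 4 values in the same relative order in both, and the DP table's final entry dp[6][5] is also 4, so no common subsequence is longer.

4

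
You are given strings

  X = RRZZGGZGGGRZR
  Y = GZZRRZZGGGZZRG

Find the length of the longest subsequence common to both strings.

9

One common subsequence of length 9: R [1,4]; then R [2,5]; then Z [3,6]; then Z [4,7]; then G [5,9]; then G [6,10]; then Z [7,11]; then Z [12,12]; then R [13,13]. dp[13][14] = 9 confirms this is the maximum.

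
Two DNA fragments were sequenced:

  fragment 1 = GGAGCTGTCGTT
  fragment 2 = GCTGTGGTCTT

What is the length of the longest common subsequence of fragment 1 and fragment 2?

8

Let dp[i][j] be the LCS length of the first i bases of fragment 1 and the first j bases of fragment 2. dp[i][j] = dp[i-1][j-1]+1 when the i-th and j-th bases match, else max(dp[i-1][j], dp[i][j-1]).
    ·  G  C  T  G  T  G  G  T  C  T  T
 ·  0  0  0  0  0  0  0  0  0  0  0  0
 G  0  1  1  1  1  1  1  1  1  1  1  1
 G  0  1  1  1  2  2  2  2  2  2  2  2
 A  0  1  1  1  2  2  2  2  2  2  2  2
 G  0  1  1  1  2  2  3  3  3  3  3  3
 C  0  1  2  2  2  2  3  3  3  4  4  4
 T  0  1  2  3  3  3  3  3  4  4  5  5
 G  0  1  2  3  4  4  4  4  4  4  5  5
 T  0  1  2  3  4  5  5  5  5  5  5  6
 C  0  1  2  3  4  5  5  5  5  6  6  6
 G  0  1  2  3  4  5  6  6  6  6  6  6
 T  0  1  2  3  4  5  6  6  7  7  7  7
 T  0  1  2  3  4  5  6  6  7  7  8  8
dp[12][11] = 8. One LCS (by backtracking along matches): GGGGTCTT.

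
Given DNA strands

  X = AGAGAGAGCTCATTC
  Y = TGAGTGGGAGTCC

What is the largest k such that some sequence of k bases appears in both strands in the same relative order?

Pick A (X #1, Y #3) → G (X #2, Y #6) → G (X #4, Y #7) → G (X #6, Y #8) → A (X #7, Y #9) → G (X #8, Y #10) → T (X #10, Y #11) → C (X #11, Y #12) → C (X #15, Y #13); all 9 bases appear in both, in order. The LCS DP gives dp[15][13] = 9, so this is optimal.

9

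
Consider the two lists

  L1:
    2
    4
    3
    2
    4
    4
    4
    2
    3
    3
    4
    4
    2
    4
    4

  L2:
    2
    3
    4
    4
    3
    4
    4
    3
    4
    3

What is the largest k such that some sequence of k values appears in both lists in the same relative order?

8

Let dp[i][j] be the LCS length of the first i values of L1 and the first j values of L2. dp[i][j] = dp[i-1][j-1]+1 when the i-th and j-th values match, else max(dp[i-1][j], dp[i][j-1]).
    ·  2  3  4  4  3  4  4  3  4  3
 ·  0  0  0  0  0  0  0  0  0  0  0
 2  0  1  1  1  1  1  1  1  1  1  1
 4  0  1  1  2  2  2  2  2  2  2  2
 3  0  1  2  2  2  3  3  3  3  3  3
 2  0  1  2  2  2  3  3  3  3  3  3
 4  0  1  2  3  3  3  4  4  4  4  4
 4  0  1  2  3  4  4  4  5  5  5  5
 4  0  1  2  3  4  4  5  5  5  6  6
 2  0  1  2  3  4  4  5  5  5  6  6
 3  0  1  2  3  4  5  5  5  6  6  7
 3  0  1  2  3  4  5  5  5  6  6  7
 4  0  1  2  3  4  5  6  6  6  7  7
 4  0  1  2  3  4  5  6  7  7  7  7
 2  0  1  2  3  4  5  6  7  7  7  7
 4  0  1  2  3  4  5  6  7  7  8  8
 4  0  1  2  3  4  5  6  7  7  8  8
dp[15][10] = 8. One LCS (by backtracking along matches): 2, 3, 4, 4, 3, 4, 4, 4.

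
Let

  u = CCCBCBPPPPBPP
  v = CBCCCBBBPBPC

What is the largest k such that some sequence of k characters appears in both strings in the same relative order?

One common subsequence of length 8: C [1,3] → C [2,4] → C [3,5] → B [4,7] → B [6,8] → P [10,9] → B [11,10] → P [12,11], and the DP table's final entry dp[13][12] is also 8, so no common subsequence is longer.

8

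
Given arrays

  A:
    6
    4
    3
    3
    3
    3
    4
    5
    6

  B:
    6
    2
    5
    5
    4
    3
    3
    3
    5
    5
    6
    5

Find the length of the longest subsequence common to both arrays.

7

Let dp[i][j] be the LCS length of the first i values of A and the first j values of B. dp[i][j] = dp[i-1][j-1]+1 when the i-th and j-th values match, else max(dp[i-1][j], dp[i][j-1]).
    ·  6  2  5  5  4  3  3  3  5  5  6  5
 ·  0  0  0  0  0  0  0  0  0  0  0  0  0
 6  0  1  1  1  1  1  1  1  1  1  1  1  1
 4  0  1  1  1  1  2  2  2  2  2  2  2  2
 3  0  1  1  1  1  2  3  3  3  3  3  3  3
 3  0  1  1  1  1  2  3  4  4  4  4  4  4
 3  0  1  1  1  1  2  3  4  5  5  5  5  5
 3  0  1  1  1  1  2  3  4  5  5  5  5  5
 4  0  1  1  1  1  2  3  4  5  5  5  5  5
 5  0  1  1  2  2  2  3  4  5  6  6  6  6
 6  0  1  1  2  2  2  3  4  5  6  6  7  7
dp[9][12] = 7. One LCS (by backtracking along matches): 6, 4, 3, 3, 3, 5, 6.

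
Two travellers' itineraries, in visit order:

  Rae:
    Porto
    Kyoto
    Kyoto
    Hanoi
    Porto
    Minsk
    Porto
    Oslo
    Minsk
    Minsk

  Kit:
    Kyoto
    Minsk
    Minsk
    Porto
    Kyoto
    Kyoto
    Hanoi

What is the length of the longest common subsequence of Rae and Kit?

Pick Porto [1,4] → Kyoto [2,5] → Kyoto [3,6] → Hanoi [4,7]; all 4 stops appear in both, in order. Since dp[10][7] = 4, nothing longer is possible.

4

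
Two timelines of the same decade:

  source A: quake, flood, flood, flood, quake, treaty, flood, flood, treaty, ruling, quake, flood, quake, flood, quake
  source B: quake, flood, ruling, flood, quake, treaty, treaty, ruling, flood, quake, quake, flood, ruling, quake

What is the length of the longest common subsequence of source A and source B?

11

Match quake at source A[1]=source B[1] → flood at source A[2]=source B[2] → flood at source A[4]=source B[4] → quake at source A[5]=source B[5] → treaty at source A[6]=source B[6] → treaty at source A[9]=source B[7] → ruling at source A[10]=source B[8] → quake at source A[11]=source B[10] → quake at source A[13]=source B[11] → flood at source A[14]=source B[12] → quake at source A[15]=source B[14] — 11 events in the same relative order in both. The LCS DP gives dp[15][14] = 11, so this is optimal.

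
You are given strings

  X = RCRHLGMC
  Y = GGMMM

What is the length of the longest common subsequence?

Let dp[i][j] be the LCS length of the first i characters of X and the first j characters of Y. dp[i][j] = dp[i-1][j-1]+1 when the i-th and j-th characters match, else max(dp[i-1][j], dp[i][j-1]).
    ·  G  G  M  M  M
 ·  0  0  0  0  0  0
 R  0  0  0  0  0  0
 C  0  0  0  0  0  0
 R  0  0  0  0  0  0
 H  0  0  0  0  0  0
 L  0  0  0  0  0  0
 G  0  1  1  1  1  1
 M  0  1  1  2  2  2
 C  0  1  1  2  2  2
dp[8][5] = 2. One LCS (by backtracking along matches): GM.

2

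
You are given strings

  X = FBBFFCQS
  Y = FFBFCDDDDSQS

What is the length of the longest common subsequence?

Taking F (X #1, Y #2) → B (X #3, Y #3) → F (X #5, Y #4) → C (X #6, Y #5) → Q (X #7, Y #11) → S (X #8, Y #12) gives a common subsequence of length 6. Since dp[8][12] = 6, nothing longer is possible.

6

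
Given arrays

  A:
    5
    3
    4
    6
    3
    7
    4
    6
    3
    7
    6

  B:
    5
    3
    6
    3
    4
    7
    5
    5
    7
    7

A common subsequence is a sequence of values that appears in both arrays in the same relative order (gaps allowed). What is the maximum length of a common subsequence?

Pick 5 at A[1]=B[1], then 3 at A[2]=B[2], then 6 at A[4]=B[3], then 3 at A[5]=B[4], then 7 at A[6]=B[9], then 7 at A[10]=B[10]; all 6 values appear in both, in order. dp[11][10] = 6 confirms this is the maximum.

6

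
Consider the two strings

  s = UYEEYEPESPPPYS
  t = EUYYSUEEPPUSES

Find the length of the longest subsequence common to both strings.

8

Taking U (s #1, t #2); then Y (s #2, t #3); then Y (s #5, t #4); then E (s #6, t #7); then E (s #8, t #8); then P (s #10, t #9); then P (s #11, t #10); then S (s #14, t #14) gives a common subsequence of length 8. dp[14][14] = 8 confirms this is the maximum.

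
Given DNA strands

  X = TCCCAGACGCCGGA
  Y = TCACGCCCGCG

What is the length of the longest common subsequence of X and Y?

9

Pick T [1,1]; then C [2,2]; then C [4,4]; then G [6,5]; then C [8,6]; then C [10,7]; then C [11,8]; then G [12,9]; then G [13,11]; all 9 bases appear in both, in order. Since dp[14][11] = 9, nothing longer is possible.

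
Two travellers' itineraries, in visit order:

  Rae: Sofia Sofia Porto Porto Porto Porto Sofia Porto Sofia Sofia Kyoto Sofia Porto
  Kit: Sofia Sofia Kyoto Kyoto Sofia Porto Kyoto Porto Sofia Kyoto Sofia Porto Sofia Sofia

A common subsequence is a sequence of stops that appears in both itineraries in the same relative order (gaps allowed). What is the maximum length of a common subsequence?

Match Sofia at Rae[1]=Kit[2] → Sofia at Rae[2]=Kit[5] → Porto at Rae[3]=Kit[6] → Porto at Rae[4]=Kit[8] → Sofia at Rae[7]=Kit[11] → Porto at Rae[8]=Kit[12] → Sofia at Rae[10]=Kit[13] → Sofia at Rae[12]=Kit[14] — 8 stops in the same relative order in both. Since dp[13][14] = 8, nothing longer is possible.

8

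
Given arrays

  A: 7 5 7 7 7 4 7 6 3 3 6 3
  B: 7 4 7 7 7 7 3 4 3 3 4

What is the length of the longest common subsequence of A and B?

Let dp[i][j] be the LCS length of the first i values of A and the first j values of B. dp[i][j] = dp[i-1][j-1]+1 when the i-th and j-th values match, else max(dp[i-1][j], dp[i][j-1]).
    ·  7  4  7  7  7  7  3  4  3  3  4
 ·  0  0  0  0  0  0  0  0  0  0  0  0
 7  0  1  1  1  1  1  1  1  1  1  1  1
 5  0  1  1  1  1  1  1  1  1  1  1  1
 7  0  1  1  2  2  2  2  2  2  2  2  2
 7  0  1  1  2  3  3  3  3  3  3  3  3
 7  0  1  1  2  3  4  4  4  4  4  4  4
 4  0  1  2  2  3  4  4  4  5  5  5  5
 7  0  1  2  3  3  4  5  5  5  5  5  5
 6  0  1  2  3  3  4  5  5  5  5  5  5
 3  0  1  2  3  3  4  5  6  6  6  6  6
 3  0  1  2  3  3  4  5  6  6  7  7  7
 6  0  1  2  3  3  4  5  6  6  7  7  7
 3  0  1  2  3  3  4  5  6  6  7  8  8
dp[12][11] = 8. One LCS (by backtracking along matches): 7, 7, 7, 7, 7, 3, 3, 3.

8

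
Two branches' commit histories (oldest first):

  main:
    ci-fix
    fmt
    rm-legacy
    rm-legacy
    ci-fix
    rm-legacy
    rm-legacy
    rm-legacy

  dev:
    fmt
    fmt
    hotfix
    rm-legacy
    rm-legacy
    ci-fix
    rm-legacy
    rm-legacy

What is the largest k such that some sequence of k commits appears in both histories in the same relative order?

6

Taking fmt [2,2], rm-legacy [3,4], rm-legacy [4,5], ci-fix [5,6], rm-legacy [7,7], rm-legacy [8,8] gives a common subsequence of length 6, and the DP table's final entry dp[8][8] is also 6, so no common subsequence is longer.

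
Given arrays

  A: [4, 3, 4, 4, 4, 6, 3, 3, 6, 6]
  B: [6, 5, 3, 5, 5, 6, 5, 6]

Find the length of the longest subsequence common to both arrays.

Match 6 [6,1]; then 3 [7,3]; then 6 [9,6]; then 6 [10,8] — 4 values in the same relative order in both. dp[10][8] = 4 confirms this is the maximum.

4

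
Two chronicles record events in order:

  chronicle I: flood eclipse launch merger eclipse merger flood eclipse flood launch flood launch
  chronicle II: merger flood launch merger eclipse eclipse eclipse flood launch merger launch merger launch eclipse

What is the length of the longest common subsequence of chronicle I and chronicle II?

Taking flood at chronicle I[1]=chronicle II[2]; then launch at chronicle I[3]=chronicle II[3]; then merger at chronicle I[4]=chronicle II[4]; then eclipse at chronicle I[5]=chronicle II[6]; then eclipse at chronicle I[8]=chronicle II[7]; then flood at chronicle I[9]=chronicle II[8]; then launch at chronicle I[10]=chronicle II[11]; then launch at chronicle I[12]=chronicle II[13] gives a common subsequence of length 8. Since dp[12][14] = 8, nothing longer is possible.

8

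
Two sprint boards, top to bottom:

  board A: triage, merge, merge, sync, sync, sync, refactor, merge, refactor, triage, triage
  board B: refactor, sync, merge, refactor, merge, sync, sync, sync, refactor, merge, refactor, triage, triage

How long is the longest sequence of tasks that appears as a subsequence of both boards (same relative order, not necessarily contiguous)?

10

Pick merge [2,3]; then merge [3,5]; then sync [4,6]; then sync [5,7]; then sync [6,8]; then refactor [7,9]; then merge [8,10]; then refactor [9,11]; then triage [10,12]; then triage [11,13]; all 10 tasks appear in both, in order, and the DP table's final entry dp[11][13] is also 10, so no common subsequence is longer.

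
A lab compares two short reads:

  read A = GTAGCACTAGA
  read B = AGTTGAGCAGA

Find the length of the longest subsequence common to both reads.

8

Taking G [1,2] → T [2,4] → A [3,6] → G [4,7] → C [7,8] → A [9,9] → G [10,10] → A [11,11] gives a common subsequence of length 8. Since dp[11][11] = 8, nothing longer is possible.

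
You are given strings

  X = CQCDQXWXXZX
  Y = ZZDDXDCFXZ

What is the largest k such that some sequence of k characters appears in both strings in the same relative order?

4

One common subsequence of length 4: D at X[4]=Y[4] → X at X[6]=Y[5] → X at X[9]=Y[9] → Z at X[10]=Y[10], and the DP table's final entry dp[11][10] is also 4, so no common subsequence is longer.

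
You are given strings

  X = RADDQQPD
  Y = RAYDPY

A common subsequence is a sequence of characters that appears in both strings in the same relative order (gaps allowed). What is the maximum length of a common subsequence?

4

Let dp[i][j] be the LCS length of the first i characters of X and the first j characters of Y. dp[i][j] = dp[i-1][j-1]+1 when the i-th and j-th characters match, else max(dp[i-1][j], dp[i][j-1]).
    ·  R  A  Y  D  P  Y
 ·  0  0  0  0  0  0  0
 R  0  1  1  1  1  1  1
 A  0  1  2  2  2  2  2
 D  0  1  2  2  3  3  3
 D  0  1  2  2  3  3  3
 Q  0  1  2  2  3  3  3
 Q  0  1  2  2  3  3  3
 P  0  1  2  2  3  4  4
 D  0  1  2  2  3  4  4
dp[8][6] = 4. One LCS (by backtracking along matches): RADP.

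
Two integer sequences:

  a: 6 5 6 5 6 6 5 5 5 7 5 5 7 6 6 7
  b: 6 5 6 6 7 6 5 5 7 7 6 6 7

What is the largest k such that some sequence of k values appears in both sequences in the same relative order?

12

Taking 6 (a #1, b #1), then 5 (a #2, b #2), then 6 (a #3, b #3), then 6 (a #5, b #4), then 6 (a #6, b #6), then 5 (a #8, b #7), then 5 (a #9, b #8), then 7 (a #10, b #9), then 7 (a #13, b #10), then 6 (a #14, b #11), then 6 (a #15, b #12), then 7 (a #16, b #13) gives a common subsequence of length 12. The LCS DP gives dp[16][13] = 12, so this is optimal.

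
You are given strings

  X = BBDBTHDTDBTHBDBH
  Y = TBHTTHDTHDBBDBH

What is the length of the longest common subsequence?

11

One common subsequence of length 11: B at X[1]=Y[2] → T at X[5]=Y[5] → H at X[6]=Y[6] → D at X[7]=Y[7] → T at X[8]=Y[8] → D at X[9]=Y[10] → B at X[10]=Y[11] → B at X[13]=Y[12] → D at X[14]=Y[13] → B at X[15]=Y[14] → H at X[16]=Y[15], and the DP table's final entry dp[16][15] is also 11, so no common subsequence is longer.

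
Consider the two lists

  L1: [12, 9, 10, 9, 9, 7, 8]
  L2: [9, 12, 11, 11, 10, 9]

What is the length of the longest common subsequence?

3

Match 12 [1,2], 10 [3,5], 9 [5,6] — 3 values in the same relative order in both. The LCS DP gives dp[7][6] = 3, so this is optimal.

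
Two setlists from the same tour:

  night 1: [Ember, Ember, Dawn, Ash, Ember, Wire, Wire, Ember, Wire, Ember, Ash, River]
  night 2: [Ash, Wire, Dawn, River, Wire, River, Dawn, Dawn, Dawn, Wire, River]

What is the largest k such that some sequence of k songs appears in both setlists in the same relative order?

Match Ash at night 1[4]=night 2[1], then Wire at night 1[6]=night 2[2], then Wire at night 1[7]=night 2[5], then Wire at night 1[9]=night 2[10], then River at night 1[12]=night 2[11] — 5 songs in the same relative order in both. The LCS DP gives dp[12][11] = 5, so this is optimal.

5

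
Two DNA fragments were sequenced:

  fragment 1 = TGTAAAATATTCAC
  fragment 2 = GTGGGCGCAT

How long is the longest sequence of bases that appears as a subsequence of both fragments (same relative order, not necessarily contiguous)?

Taking T at fragment 1[1]=fragment 2[2]; then G at fragment 1[2]=fragment 2[7]; then A at fragment 1[9]=fragment 2[9]; then T at fragment 1[11]=fragment 2[10] gives a common subsequence of length 4. The LCS DP gives dp[14][10] = 4, so this is optimal.

4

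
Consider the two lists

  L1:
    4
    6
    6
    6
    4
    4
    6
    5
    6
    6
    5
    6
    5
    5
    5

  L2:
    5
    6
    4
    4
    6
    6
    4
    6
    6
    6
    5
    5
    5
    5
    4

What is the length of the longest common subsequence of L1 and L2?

11

Match 4 (L1 #1, L2 #4), 6 (L1 #3, L2 #5), 6 (L1 #4, L2 #6), 4 (L1 #6, L2 #7), 6 (L1 #7, L2 #8), 6 (L1 #9, L2 #9), 6 (L1 #10, L2 #10), 5 (L1 #11, L2 #11), 5 (L1 #13, L2 #12), 5 (L1 #14, L2 #13), 5 (L1 #15, L2 #14) — 11 values in the same relative order in both. Since dp[15][15] = 11, nothing longer is possible.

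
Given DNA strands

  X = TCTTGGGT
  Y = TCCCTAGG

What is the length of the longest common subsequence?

5

Taking T (X #1, Y #1), then C (X #2, Y #4), then T (X #3, Y #5), then G (X #6, Y #7), then G (X #7, Y #8) gives a common subsequence of length 5. Since dp[8][8] = 5, nothing longer is possible.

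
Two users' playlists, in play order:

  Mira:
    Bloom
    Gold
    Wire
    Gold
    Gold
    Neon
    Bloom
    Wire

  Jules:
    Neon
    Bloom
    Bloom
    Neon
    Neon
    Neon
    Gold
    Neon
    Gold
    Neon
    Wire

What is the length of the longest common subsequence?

5

One common subsequence of length 5: Bloom (Mira #1, Jules #3), Gold (Mira #2, Jules #7), Gold (Mira #5, Jules #9), Neon (Mira #6, Jules #10), Wire (Mira #8, Jules #11). dp[8][11] = 5 confirms this is the maximum.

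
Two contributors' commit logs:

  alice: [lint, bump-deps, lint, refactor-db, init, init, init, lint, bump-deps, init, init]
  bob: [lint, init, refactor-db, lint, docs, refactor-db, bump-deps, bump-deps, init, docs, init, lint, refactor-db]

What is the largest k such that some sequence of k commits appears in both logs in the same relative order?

6

One common subsequence of length 6: lint [1,1], lint [3,4], refactor-db [4,6], init [5,9], init [7,11], lint [8,12], and the DP table's final entry dp[11][13] is also 6, so no common subsequence is longer.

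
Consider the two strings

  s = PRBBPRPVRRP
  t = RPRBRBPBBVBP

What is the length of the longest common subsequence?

7

Let dp[i][j] be the LCS length of the first i characters of s and the first j characters of t. dp[i][j] = dp[i-1][j-1]+1 when the i-th and j-th characters match, else max(dp[i-1][j], dp[i][j-1]).
    ·  R  P  R  B  R  B  P  B  B  V  B  P
 ·  0  0  0  0  0  0  0  0  0  0  0  0  0
 P  0  0  1  1  1  1  1  1  1  1  1  1  1
 R  0  1  1  2  2  2  2  2  2  2  2  2  2
 B  0  1  1  2  3  3  3  3  3  3  3  3  3
 B  0  1  1  2  3  3  4  4  4  4  4  4  4
 P  0  1  2  2  3  3  4  5  5  5  5  5  5
 R  0  1  2  3  3  4  4  5  5  5  5  5  5
 P  0  1  2  3  3  4  4  5  5  5  5  5  6
 V  0  1  2  3  3  4  4  5  5  5  6  6  6
 R  0  1  2  3  3  4  4  5  5  5  6  6  6
 R  0  1  2  3  3  4  4  5  5  5  6  6  6
 P  0  1  2  3  3  4  4  5  5  5  6  6  7
dp[11][12] = 7. One LCS (by backtracking along matches): PRBBPVP.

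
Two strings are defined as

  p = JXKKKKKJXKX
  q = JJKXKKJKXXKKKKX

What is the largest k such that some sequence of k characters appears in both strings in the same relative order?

One common subsequence of length 9: J (p #1, q #2) → X (p #2, q #4) → K (p #3, q #6) → K (p #4, q #8) → K (p #5, q #11) → K (p #6, q #12) → K (p #7, q #13) → K (p #10, q #14) → X (p #11, q #15). Since dp[11][15] = 9, nothing longer is possible.

9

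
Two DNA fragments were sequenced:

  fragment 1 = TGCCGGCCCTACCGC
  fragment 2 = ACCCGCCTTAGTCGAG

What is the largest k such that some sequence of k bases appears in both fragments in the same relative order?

9

Taking C at fragment 1[3]=fragment 2[3], then C at fragment 1[4]=fragment 2[4], then G at fragment 1[6]=fragment 2[5], then C at fragment 1[7]=fragment 2[6], then C at fragment 1[8]=fragment 2[7], then T at fragment 1[10]=fragment 2[9], then A at fragment 1[11]=fragment 2[10], then C at fragment 1[12]=fragment 2[13], then G at fragment 1[14]=fragment 2[16] gives a common subsequence of length 9, and the DP table's final entry dp[15][16] is also 9, so no common subsequence is longer.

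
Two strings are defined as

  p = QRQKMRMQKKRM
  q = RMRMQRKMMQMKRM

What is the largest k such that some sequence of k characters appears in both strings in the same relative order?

9

Taking Q at p[1]=q[5]; then R at p[2]=q[6]; then K at p[4]=q[7]; then M at p[5]=q[8]; then M at p[7]=q[9]; then Q at p[8]=q[10]; then K at p[10]=q[12]; then R at p[11]=q[13]; then M at p[12]=q[14] gives a common subsequence of length 9. The LCS DP gives dp[12][14] = 9, so this is optimal.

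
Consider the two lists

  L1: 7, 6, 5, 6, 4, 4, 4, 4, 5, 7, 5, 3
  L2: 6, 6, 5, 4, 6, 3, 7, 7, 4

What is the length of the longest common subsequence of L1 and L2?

4

Taking 6 (L1 #2, L2 #2), then 5 (L1 #3, L2 #3), then 6 (L1 #4, L2 #5), then 4 (L1 #8, L2 #9) gives a common subsequence of length 4, and the DP table's final entry dp[12][9] is also 4, so no common subsequence is longer.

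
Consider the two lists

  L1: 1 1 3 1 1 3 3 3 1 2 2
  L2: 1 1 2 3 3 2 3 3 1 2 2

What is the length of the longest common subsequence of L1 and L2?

Match 1 [1,1], 1 [2,2], 3 [3,4], 3 [6,5], 3 [7,7], 3 [8,8], 1 [9,9], 2 [10,10], 2 [11,11] — 9 values in the same relative order in both, and the DP table's final entry dp[11][11] is also 9, so no common subsequence is longer.

9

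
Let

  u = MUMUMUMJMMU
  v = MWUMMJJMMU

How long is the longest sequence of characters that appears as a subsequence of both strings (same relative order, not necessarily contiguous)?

8

One common subsequence of length 8: M [1,1] → U [2,3] → M [3,4] → M [5,5] → J [8,7] → M [9,8] → M [10,9] → U [11,10]. The LCS DP gives dp[11][10] = 8, so this is optimal.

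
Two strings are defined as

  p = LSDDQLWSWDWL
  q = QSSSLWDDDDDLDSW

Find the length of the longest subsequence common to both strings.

Match L at p[1]=q[5], then D at p[3]=q[10], then D at p[4]=q[11], then L at p[6]=q[12], then S at p[8]=q[14], then W at p[11]=q[15] — 6 characters in the same relative order in both, and the DP table's final entry dp[12][15] is also 6, so no common subsequence is longer.

6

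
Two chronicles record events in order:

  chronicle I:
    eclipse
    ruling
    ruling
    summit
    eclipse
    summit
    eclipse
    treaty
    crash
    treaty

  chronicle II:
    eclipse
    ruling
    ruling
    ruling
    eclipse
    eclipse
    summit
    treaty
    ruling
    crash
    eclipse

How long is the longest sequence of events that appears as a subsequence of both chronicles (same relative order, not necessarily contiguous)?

Pick eclipse (chronicle I #1, chronicle II #1), then ruling (chronicle I #2, chronicle II #3), then ruling (chronicle I #3, chronicle II #4), then eclipse (chronicle I #5, chronicle II #6), then summit (chronicle I #6, chronicle II #7), then treaty (chronicle I #8, chronicle II #8), then crash (chronicle I #9, chronicle II #10); all 7 events appear in both, in order. Since dp[10][11] = 7, nothing longer is possible.

7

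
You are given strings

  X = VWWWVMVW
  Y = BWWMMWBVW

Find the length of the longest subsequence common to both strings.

5

Match W (X #2, Y #2), then W (X #3, Y #3), then W (X #4, Y #6), then V (X #7, Y #8), then W (X #8, Y #9) — 5 characters in the same relative order in both. The LCS DP gives dp[8][9] = 5, so this is optimal.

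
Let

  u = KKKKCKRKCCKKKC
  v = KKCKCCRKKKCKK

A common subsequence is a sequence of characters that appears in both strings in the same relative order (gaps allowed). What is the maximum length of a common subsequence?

10

Pick K at u[3]=v[1], K at u[4]=v[2], C at u[5]=v[3], K at u[8]=v[4], C at u[9]=v[5], C at u[10]=v[6], K at u[11]=v[8], K at u[12]=v[9], K at u[13]=v[10], C at u[14]=v[11]; all 10 characters appear in both, in order, and the DP table's final entry dp[14][13] is also 10, so no common subsequence is longer.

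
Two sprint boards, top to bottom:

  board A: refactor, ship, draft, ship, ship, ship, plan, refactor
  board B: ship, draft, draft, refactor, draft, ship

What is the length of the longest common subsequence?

Taking refactor (board A #1, board B #4) → draft (board A #3, board B #5) → ship (board A #6, board B #6) gives a common subsequence of length 3. dp[8][6] = 3 confirms this is the maximum.

3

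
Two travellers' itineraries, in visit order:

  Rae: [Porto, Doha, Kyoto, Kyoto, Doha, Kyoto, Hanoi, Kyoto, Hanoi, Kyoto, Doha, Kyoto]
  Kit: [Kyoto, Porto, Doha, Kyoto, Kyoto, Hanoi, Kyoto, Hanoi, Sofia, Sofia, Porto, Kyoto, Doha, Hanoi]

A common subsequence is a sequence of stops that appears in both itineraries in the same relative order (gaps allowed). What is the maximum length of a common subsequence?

Match Porto at Rae[1]=Kit[2], then Doha at Rae[2]=Kit[3], then Kyoto at Rae[4]=Kit[4], then Kyoto at Rae[6]=Kit[5], then Hanoi at Rae[7]=Kit[6], then Kyoto at Rae[8]=Kit[7], then Hanoi at Rae[9]=Kit[8], then Kyoto at Rae[10]=Kit[12], then Doha at Rae[11]=Kit[13] — 9 stops in the same relative order in both. The LCS DP gives dp[12][14] = 9, so this is optimal.

9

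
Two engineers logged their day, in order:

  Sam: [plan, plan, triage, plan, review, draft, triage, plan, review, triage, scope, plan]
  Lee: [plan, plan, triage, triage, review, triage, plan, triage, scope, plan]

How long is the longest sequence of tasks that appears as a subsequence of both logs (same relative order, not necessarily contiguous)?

One common subsequence of length 9: plan at Sam[1]=Lee[1] → plan at Sam[2]=Lee[2] → triage at Sam[3]=Lee[4] → review at Sam[5]=Lee[5] → triage at Sam[7]=Lee[6] → plan at Sam[8]=Lee[7] → triage at Sam[10]=Lee[8] → scope at Sam[11]=Lee[9] → plan at Sam[12]=Lee[10], and the DP table's final entry dp[12][10] is also 9, so no common subsequence is longer.

9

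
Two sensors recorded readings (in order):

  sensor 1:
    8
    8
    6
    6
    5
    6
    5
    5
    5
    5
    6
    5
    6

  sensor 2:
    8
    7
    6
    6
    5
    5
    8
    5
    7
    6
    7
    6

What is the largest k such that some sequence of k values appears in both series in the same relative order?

8

One common subsequence of length 8: 8 (sensor 1 #1, sensor 2 #1), then 6 (sensor 1 #3, sensor 2 #3), then 6 (sensor 1 #4, sensor 2 #4), then 5 (sensor 1 #5, sensor 2 #5), then 5 (sensor 1 #7, sensor 2 #6), then 5 (sensor 1 #8, sensor 2 #8), then 6 (sensor 1 #11, sensor 2 #10), then 6 (sensor 1 #13, sensor 2 #12), and the DP table's final entry dp[13][12] is also 8, so no common subsequence is longer.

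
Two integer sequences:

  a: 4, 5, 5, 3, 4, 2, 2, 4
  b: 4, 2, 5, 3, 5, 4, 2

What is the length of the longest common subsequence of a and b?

Taking 4 (a #1, b #1) → 5 (a #2, b #3) → 5 (a #3, b #5) → 4 (a #5, b #6) → 2 (a #7, b #7) gives a common subsequence of length 5. Since dp[8][7] = 5, nothing longer is possible.

5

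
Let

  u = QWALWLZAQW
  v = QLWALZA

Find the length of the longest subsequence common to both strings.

Match Q (u #1, v #1), W (u #2, v #3), A (u #3, v #4), L (u #6, v #5), Z (u #7, v #6), A (u #8, v #7) — 6 characters in the same relative order in both. The LCS DP gives dp[10][7] = 6, so this is optimal.

6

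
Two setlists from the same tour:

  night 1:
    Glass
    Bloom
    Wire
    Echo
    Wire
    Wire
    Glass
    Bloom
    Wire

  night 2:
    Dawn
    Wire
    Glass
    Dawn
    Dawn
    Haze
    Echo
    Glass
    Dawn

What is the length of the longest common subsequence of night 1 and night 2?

3

One common subsequence of length 3: Glass [1,3], then Echo [4,7], then Glass [7,8], and the DP table's final entry dp[9][9] is also 3, so no common subsequence is longer.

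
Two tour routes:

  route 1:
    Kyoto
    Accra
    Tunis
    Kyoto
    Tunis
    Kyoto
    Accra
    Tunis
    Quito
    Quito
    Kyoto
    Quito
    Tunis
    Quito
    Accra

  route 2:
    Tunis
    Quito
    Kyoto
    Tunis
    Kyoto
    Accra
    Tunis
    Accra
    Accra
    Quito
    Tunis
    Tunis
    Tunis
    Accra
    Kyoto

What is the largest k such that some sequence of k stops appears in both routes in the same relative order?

Taking Tunis at route 1[3]=route 2[1]; then Kyoto at route 1[4]=route 2[3]; then Tunis at route 1[5]=route 2[4]; then Kyoto at route 1[6]=route 2[5]; then Accra at route 1[7]=route 2[6]; then Tunis at route 1[8]=route 2[7]; then Quito at route 1[9]=route 2[10]; then Tunis at route 1[13]=route 2[13]; then Accra at route 1[15]=route 2[14] gives a common subsequence of length 9, and the DP table's final entry dp[15][15] is also 9, so no common subsequence is longer.

9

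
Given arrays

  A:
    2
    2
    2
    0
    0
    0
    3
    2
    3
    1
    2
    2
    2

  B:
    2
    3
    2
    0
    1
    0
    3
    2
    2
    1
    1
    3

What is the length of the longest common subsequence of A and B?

7

Match 2 [1,1], 2 [3,3], 0 [4,4], 0 [6,6], 3 [7,7], 2 [8,9], 3 [9,12] — 7 values in the same relative order in both. The LCS DP gives dp[13][12] = 7, so this is optimal.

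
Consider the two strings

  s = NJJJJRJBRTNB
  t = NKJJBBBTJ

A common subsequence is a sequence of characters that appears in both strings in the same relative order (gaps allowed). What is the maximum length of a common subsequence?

Pick N [1,1], J [2,3], J [3,4], B [8,7], T [10,8]; all 5 characters appear in both, in order. dp[12][9] = 5 confirms this is the maximum.

5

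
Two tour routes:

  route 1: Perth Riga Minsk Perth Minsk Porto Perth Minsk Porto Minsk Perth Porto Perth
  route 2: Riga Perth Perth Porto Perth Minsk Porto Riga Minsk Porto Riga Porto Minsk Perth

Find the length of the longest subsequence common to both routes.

9

Match Perth at route 1[1]=route 2[2], then Perth at route 1[4]=route 2[3], then Porto at route 1[6]=route 2[4], then Perth at route 1[7]=route 2[5], then Minsk at route 1[8]=route 2[6], then Porto at route 1[9]=route 2[7], then Minsk at route 1[10]=route 2[9], then Porto at route 1[12]=route 2[12], then Perth at route 1[13]=route 2[14] — 9 stops in the same relative order in both. The LCS DP gives dp[13][14] = 9, so this is optimal.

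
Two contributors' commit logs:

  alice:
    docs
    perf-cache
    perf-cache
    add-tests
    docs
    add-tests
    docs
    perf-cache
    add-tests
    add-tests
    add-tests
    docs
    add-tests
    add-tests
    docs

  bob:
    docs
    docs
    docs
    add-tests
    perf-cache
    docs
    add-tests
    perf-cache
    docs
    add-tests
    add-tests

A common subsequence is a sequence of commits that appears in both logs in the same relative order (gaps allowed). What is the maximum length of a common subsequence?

8

Pick docs (alice #1, bob #3), then perf-cache (alice #3, bob #5), then docs (alice #5, bob #6), then add-tests (alice #6, bob #7), then perf-cache (alice #8, bob #8), then docs (alice #12, bob #9), then add-tests (alice #13, bob #10), then add-tests (alice #14, bob #11); all 8 commits appear in both, in order, and the DP table's final entry dp[15][11] is also 8, so no common subsequence is longer.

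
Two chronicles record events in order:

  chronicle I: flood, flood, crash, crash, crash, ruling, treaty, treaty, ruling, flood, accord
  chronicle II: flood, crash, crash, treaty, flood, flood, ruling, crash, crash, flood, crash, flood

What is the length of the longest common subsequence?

Match flood at chronicle I[1]=chronicle II[5]; then flood at chronicle I[2]=chronicle II[6]; then crash at chronicle I[3]=chronicle II[8]; then crash at chronicle I[4]=chronicle II[9]; then crash at chronicle I[5]=chronicle II[11]; then flood at chronicle I[10]=chronicle II[12] — 6 events in the same relative order in both. Since dp[11][12] = 6, nothing longer is possible.

6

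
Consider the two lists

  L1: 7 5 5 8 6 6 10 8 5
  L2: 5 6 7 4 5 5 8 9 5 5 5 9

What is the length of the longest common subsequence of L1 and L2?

Let dp[i][j] be the LCS length of the first i values of L1 and the first j values of L2. dp[i][j] = dp[i-1][j-1]+1 when the i-th and j-th values match, else max(dp[i-1][j], dp[i][j-1]).
    ·  5  6  7  4  5  5  8  9  5  5  5  9
 ·  0  0  0  0  0  0  0  0  0  0  0  0  0
 7  0  0  0  1  1  1  1  1  1  1  1  1  1
 5  0  1  1  1  1  2  2  2  2  2  2  2  2
 5  0  1  1  1  1  2  3  3  3  3  3  3  3
 8  0  1  1  1  1  2  3  4  4  4  4  4  4
 6  0  1  2  2  2  2  3  4  4  4  4  4  4
 6  0  1  2  2  2  2  3  4  4  4  4  4  4
10  0  1  2  2  2  2  3  4  4  4  4  4  4
 8  0  1  2  2  2  2  3  4  4  4  4  4  4
 5  0  1  2  2  2  3  3  4  4  5  5  5  5
dp[9][12] = 5. One LCS (by backtracking along matches): 7, 5, 5, 8, 5.

5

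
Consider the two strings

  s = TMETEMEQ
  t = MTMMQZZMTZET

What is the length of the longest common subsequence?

Match T at s[1]=t[2] → M at s[2]=t[8] → E at s[3]=t[11] → T at s[4]=t[12] — 4 characters in the same relative order in both. dp[8][12] = 4 confirms this is the maximum.

4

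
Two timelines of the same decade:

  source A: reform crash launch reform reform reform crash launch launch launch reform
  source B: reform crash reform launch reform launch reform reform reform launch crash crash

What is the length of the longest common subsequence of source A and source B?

Pick reform at source A[1]=source B[1] → crash at source A[2]=source B[2] → launch at source A[3]=source B[6] → reform at source A[4]=source B[7] → reform at source A[5]=source B[8] → reform at source A[6]=source B[9] → crash at source A[7]=source B[12]; all 7 events appear in both, in order. dp[11][12] = 7 confirms this is the maximum.

7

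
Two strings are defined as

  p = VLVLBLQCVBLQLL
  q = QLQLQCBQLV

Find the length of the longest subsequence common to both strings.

Pick L [2,2], then L [6,4], then Q [7,5], then C [8,6], then B [10,7], then Q [12,8], then L [13,9]; all 7 characters appear in both, in order. Since dp[14][10] = 7, nothing longer is possible.

7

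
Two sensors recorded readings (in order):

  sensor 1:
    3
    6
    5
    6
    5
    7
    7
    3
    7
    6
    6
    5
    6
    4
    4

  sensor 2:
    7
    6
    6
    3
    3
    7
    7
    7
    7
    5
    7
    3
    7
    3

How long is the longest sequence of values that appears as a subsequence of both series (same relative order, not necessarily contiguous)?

One common subsequence of length 6: 6 at sensor 1[2]=sensor 2[2], then 6 at sensor 1[4]=sensor 2[3], then 5 at sensor 1[5]=sensor 2[10], then 7 at sensor 1[6]=sensor 2[11], then 7 at sensor 1[7]=sensor 2[13], then 3 at sensor 1[8]=sensor 2[14]. Since dp[15][14] = 6, nothing longer is possible.

6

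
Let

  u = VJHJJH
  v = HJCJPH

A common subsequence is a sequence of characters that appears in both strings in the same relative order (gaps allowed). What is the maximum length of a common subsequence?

4

Taking H (u #3, v #1); then J (u #4, v #2); then J (u #5, v #4); then H (u #6, v #6) gives a common subsequence of length 4, and the DP table's final entry dp[6][6] is also 4, so no common subsequence is longer.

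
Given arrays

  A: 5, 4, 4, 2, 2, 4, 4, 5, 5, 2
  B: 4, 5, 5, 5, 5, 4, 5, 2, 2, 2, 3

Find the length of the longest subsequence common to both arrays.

Let dp[i][j] be the LCS length of the first i values of A and the first j values of B. dp[i][j] = dp[i-1][j-1]+1 when the i-th and j-th values match, else max(dp[i-1][j], dp[i][j-1]).
    ·  4  5  5  5  5  4  5  2  2  2  3
 ·  0  0  0  0  0  0  0  0  0  0  0  0
 5  0  0  1  1  1  1  1  1  1  1  1  1
 4  0  1  1  1  1  1  2  2  2  2  2  2
 4  0  1  1  1  1  1  2  2  2  2  2  2
 2  0  1  1  1  1  1  2  2  3  3  3  3
 2  0  1  1  1  1  1  2  2  3  4  4  4
 4  0  1  1  1  1  1  2  2  3  4  4  4
 4  0  1  1  1  1  1  2  2  3  4  4  4
 5  0  1  2  2  2  2  2  3  3  4  4  4
 5  0  1  2  3  3  3  3  3  3  4  4  4
 2  0  1  2  3  3  3  3  3  4  4  5  5
dp[10][11] = 5. One LCS (by backtracking along matches): 5, 4, 2, 2, 2.

5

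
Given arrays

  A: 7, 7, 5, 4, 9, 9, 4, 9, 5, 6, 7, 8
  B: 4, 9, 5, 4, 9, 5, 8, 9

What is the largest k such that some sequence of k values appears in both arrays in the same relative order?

Taking 4 [4,1], then 9 [5,2], then 4 [7,4], then 9 [8,5], then 5 [9,6], then 8 [12,7] gives a common subsequence of length 6. The LCS DP gives dp[12][8] = 6, so this is optimal.

6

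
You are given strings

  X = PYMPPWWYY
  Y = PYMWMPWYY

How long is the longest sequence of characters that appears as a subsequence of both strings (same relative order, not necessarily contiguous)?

7

Let dp[i][j] be the LCS length of the first i characters of X and the first j characters of Y. dp[i][j] = dp[i-1][j-1]+1 when the i-th and j-th characters match, else max(dp[i-1][j], dp[i][j-1]).
    ·  P  Y  M  W  M  P  W  Y  Y
 ·  0  0  0  0  0  0  0  0  0  0
 P  0  1  1  1  1  1  1  1  1  1
 Y  0  1  2  2  2  2  2  2  2  2
 M  0  1  2  3  3  3  3  3  3  3
 P  0  1  2  3  3  3  4  4  4  4
 P  0  1  2  3  3  3  4  4  4  4
 W  0  1  2  3  4  4  4  5  5  5
 W  0  1  2  3  4  4  4  5  5  5
 Y  0  1  2  3  4  4  4  5  6  6
 Y  0  1  2  3  4  4  4  5  6  7
dp[9][9] = 7. One LCS (by backtracking along matches): PYMPWYY.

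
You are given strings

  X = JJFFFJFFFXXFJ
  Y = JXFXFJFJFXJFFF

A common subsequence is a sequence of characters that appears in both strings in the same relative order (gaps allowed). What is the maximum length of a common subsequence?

Pick J at X[1]=Y[1]; then F at X[3]=Y[3]; then F at X[4]=Y[5]; then F at X[5]=Y[7]; then J at X[6]=Y[8]; then F at X[7]=Y[9]; then F at X[8]=Y[12]; then F at X[9]=Y[13]; then F at X[12]=Y[14]; all 9 characters appear in both, in order, and the DP table's final entry dp[13][14] is also 9, so no common subsequence is longer.

9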